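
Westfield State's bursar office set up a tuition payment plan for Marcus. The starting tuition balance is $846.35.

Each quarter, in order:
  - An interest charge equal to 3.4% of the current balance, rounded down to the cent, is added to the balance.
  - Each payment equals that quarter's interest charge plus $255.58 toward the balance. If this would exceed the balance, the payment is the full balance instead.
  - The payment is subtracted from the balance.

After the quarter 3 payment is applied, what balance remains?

Quarter 1: opening $846.35; interest $28.77 → $875.12; payment $284.35; balance $590.77
Quarter 2: opening $590.77; interest $20.08 → $610.85; payment $275.66; balance $335.19
Quarter 3: opening $335.19; interest $11.39 → $346.58; payment $266.97; balance $79.61

$79.61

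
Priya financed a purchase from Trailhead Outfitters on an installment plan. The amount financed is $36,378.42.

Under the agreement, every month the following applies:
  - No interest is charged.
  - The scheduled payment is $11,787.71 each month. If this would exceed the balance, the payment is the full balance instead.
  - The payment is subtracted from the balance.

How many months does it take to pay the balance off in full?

Month 1: opening $36,378.42; payment $11,787.71; balance $24,590.71
Month 2: opening $24,590.71; payment $11,787.71; balance $12,803.00
Month 3: opening $12,803.00; payment $11,787.71; balance $1,015.29
Month 4: opening $1,015.29; payment $1,015.29; balance $0.00
Balance reaches $0.00 in month 4.

4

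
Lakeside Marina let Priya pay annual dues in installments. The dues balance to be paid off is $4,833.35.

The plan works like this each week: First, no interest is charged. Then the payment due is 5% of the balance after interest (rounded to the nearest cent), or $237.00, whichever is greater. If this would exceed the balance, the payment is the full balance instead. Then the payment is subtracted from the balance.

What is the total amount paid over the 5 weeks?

$1,189.67

Week 1: opening $4,833.35; payment $241.67; balance $4,591.68
Week 2: opening $4,591.68; payment $237.00; balance $4,354.68
Week 3: opening $4,354.68; payment $237.00; balance $4,117.68
Week 4: opening $4,117.68; payment $237.00; balance $3,880.68
Week 5: opening $3,880.68; payment $237.00; balance $3,643.68
Total paid: $1,189.67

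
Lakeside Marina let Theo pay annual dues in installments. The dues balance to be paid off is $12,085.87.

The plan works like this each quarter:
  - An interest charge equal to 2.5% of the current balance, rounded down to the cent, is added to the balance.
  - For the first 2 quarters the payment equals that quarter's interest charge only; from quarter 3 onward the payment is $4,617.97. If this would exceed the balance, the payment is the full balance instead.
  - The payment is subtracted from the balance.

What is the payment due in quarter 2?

$302.14

Quarter 1: $12,085.87 +$302.14 interest = $12,388.01; pay $302.14 → $12,085.87
Quarter 2: $12,085.87 +$302.14 interest = $12,388.01; pay $302.14 → $12,085.87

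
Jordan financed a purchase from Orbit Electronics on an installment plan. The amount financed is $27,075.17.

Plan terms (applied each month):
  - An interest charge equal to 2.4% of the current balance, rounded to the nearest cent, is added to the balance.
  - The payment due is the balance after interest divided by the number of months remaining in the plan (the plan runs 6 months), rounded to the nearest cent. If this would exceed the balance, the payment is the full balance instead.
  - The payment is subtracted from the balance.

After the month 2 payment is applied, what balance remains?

Month 1: $27,075.17 +$649.80 interest = $27,724.97; pay $4,620.83 → $23,104.14
Month 2: $23,104.14 +$554.50 interest = $23,658.64; pay $4,731.73 → $18,926.91

$18,926.91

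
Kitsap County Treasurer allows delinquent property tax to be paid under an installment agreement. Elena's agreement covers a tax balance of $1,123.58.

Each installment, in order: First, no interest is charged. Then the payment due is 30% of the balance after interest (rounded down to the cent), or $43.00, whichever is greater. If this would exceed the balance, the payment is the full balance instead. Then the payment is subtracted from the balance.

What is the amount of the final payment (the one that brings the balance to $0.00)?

Installment 1: $1,123.58 − $337.07 → $786.51
Installment 2: $786.51 − $235.95 → $550.56
Installment 3: $550.56 − $165.16 → $385.40
Installment 4: $385.40 − $115.62 → $269.78
Installment 5: $269.78 − $80.93 → $188.85
Installment 6: $188.85 − $56.65 → $132.20
Installment 7: $132.20 − $43.00 → $89.20
Installment 8: $89.20 − $43.00 → $46.20
Installment 9: $46.20 − $43.00 → $3.20
Installment 10: $3.20 − $3.20 → $0.00

$3.20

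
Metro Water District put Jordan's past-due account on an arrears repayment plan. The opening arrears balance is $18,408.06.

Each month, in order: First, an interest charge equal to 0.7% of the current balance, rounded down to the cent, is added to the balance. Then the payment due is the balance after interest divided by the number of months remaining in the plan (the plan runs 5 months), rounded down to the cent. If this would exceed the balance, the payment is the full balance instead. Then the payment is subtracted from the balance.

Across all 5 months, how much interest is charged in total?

$390.18

Month 1: $18,408.06 +$128.85 interest = $18,536.91; pay $3,707.38 → $14,829.53
Month 2: $14,829.53 +$103.80 interest = $14,933.33; pay $3,733.33 → $11,200.00
Month 3: $11,200.00 +$78.40 interest = $11,278.40; pay $3,759.46 → $7,518.94
Month 4: $7,518.94 +$52.63 interest = $7,571.57; pay $3,785.78 → $3,785.79
Month 5: $3,785.79 +$26.50 interest = $3,812.29; pay $3,812.29 → $0.00
Total interest: $128.85 + $103.80 + $78.40 + $52.63 + $26.50 = $390.18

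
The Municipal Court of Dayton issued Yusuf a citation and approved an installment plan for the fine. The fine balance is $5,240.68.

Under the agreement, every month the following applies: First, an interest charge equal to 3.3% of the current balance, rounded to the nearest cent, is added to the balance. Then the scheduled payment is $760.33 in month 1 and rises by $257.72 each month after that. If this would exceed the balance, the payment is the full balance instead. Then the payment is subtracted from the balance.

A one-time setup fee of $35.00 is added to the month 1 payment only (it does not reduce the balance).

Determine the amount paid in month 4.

Month 1: $5,240.68 +$172.94 interest = $5,413.62; pay $760.33 (+ $35.00 fee) → $4,653.29
Month 2: $4,653.29 +$153.56 interest = $4,806.85; pay $1,018.05 → $3,788.80
Month 3: $3,788.80 +$125.03 interest = $3,913.83; pay $1,275.77 → $2,638.06
Month 4: $2,638.06 +$87.06 interest = $2,725.12; pay $1,533.49 → $1,191.63

$1,533.49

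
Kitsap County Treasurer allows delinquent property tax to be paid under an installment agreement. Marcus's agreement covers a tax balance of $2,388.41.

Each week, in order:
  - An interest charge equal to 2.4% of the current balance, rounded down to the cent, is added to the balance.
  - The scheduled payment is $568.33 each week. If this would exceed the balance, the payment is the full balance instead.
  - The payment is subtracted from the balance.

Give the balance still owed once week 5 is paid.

$0.00

Week 1: opening $2,388.41; interest $57.32 → $2,445.73; payment $568.33; balance $1,877.40
Week 2: opening $1,877.40; interest $45.05 → $1,922.45; payment $568.33; balance $1,354.12
Week 3: opening $1,354.12; interest $32.49 → $1,386.61; payment $568.33; balance $818.28
Week 4: opening $818.28; interest $19.63 → $837.91; payment $568.33; balance $269.58
Week 5: opening $269.58; interest $6.46 → $276.04; payment $276.04; balance $0.00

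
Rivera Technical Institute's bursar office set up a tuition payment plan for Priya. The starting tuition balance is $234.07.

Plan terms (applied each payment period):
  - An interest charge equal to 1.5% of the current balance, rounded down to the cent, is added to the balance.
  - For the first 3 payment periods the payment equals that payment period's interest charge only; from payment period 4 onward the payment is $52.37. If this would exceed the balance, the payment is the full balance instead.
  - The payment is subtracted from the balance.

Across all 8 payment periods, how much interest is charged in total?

Payment period 1: $234.07 +$3.51 interest = $237.58; pay $3.51 → $234.07
Payment period 2: $234.07 +$3.51 interest = $237.58; pay $3.51 → $234.07
Payment period 3: $234.07 +$3.51 interest = $237.58; pay $3.51 → $234.07
Payment period 4: $234.07 +$3.51 interest = $237.58; pay $52.37 → $185.21
Payment period 5: $185.21 +$2.77 interest = $187.98; pay $52.37 → $135.61
Payment period 6: $135.61 +$2.03 interest = $137.64; pay $52.37 → $85.27
Payment period 7: $85.27 +$1.27 interest = $86.54; pay $52.37 → $34.17
Payment period 8: $34.17 +$0.51 interest = $34.68; pay $34.68 → $0.00
Total interest: $3.51 + $3.51 + $3.51 + $3.51 + $2.77 + $2.03 + $1.27 + $0.51 = $20.62

$20.62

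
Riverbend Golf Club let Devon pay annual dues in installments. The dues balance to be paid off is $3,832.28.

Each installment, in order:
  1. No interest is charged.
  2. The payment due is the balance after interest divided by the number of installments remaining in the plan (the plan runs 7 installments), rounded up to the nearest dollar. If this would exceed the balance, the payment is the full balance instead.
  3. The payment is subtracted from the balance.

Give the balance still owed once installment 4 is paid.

$1,640.28

Installment 1: opening $3,832.28; payment $548.00; balance $3,284.28
Installment 2: opening $3,284.28; payment $548.00; balance $2,736.28
Installment 3: opening $2,736.28; payment $548.00; balance $2,188.28
Installment 4: opening $2,188.28; payment $548.00; balance $1,640.28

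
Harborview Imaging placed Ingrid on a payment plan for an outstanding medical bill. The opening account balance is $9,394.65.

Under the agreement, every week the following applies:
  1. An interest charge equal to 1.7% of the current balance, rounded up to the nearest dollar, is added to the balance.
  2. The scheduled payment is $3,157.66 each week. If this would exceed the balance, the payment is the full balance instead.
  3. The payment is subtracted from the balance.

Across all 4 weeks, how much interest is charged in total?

$331.00

Week 1: opening $9,394.65; interest $160.00 → $9,554.65; payment $3,157.66; balance $6,396.99
Week 2: opening $6,396.99; interest $109.00 → $6,505.99; payment $3,157.66; balance $3,348.33
Week 3: opening $3,348.33; interest $57.00 → $3,405.33; payment $3,157.66; balance $247.67
Week 4: opening $247.67; interest $5.00 → $252.67; payment $252.67; balance $0.00
Total interest: $160.00 + $109.00 + $57.00 + $5.00 = $331.00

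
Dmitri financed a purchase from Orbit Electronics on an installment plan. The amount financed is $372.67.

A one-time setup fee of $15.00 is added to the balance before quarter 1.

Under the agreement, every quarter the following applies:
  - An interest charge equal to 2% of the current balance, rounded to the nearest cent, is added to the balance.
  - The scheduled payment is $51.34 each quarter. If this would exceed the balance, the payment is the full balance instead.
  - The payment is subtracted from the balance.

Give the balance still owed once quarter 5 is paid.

$160.84

Quarter 1: opening $387.67; interest $7.75 → $395.42; payment $51.34; balance $344.08
Quarter 2: opening $344.08; interest $6.88 → $350.96; payment $51.34; balance $299.62
Quarter 3: opening $299.62; interest $5.99 → $305.61; payment $51.34; balance $254.27
Quarter 4: opening $254.27; interest $5.09 → $259.36; payment $51.34; balance $208.02
Quarter 5: opening $208.02; interest $4.16 → $212.18; payment $51.34; balance $160.84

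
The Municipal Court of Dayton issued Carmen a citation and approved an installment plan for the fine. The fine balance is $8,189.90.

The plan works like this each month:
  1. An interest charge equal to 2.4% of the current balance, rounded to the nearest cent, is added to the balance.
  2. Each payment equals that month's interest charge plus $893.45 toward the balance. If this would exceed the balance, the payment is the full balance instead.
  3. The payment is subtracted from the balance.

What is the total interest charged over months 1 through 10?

# | Opening | Interest | Payment | End bal
1 | $8,189.90 | $196.56 | $1,090.01 | $7,296.45
2 | $7,296.45 | $175.11 | $1,068.56 | $6,403.00
3 | $6,403.00 | $153.67 | $1,047.12 | $5,509.55
4 | $5,509.55 | $132.23 | $1,025.68 | $4,616.10
5 | $4,616.10 | $110.79 | $1,004.24 | $3,722.65
6 | $3,722.65 | $89.34 | $982.79 | $2,829.20
7 | $2,829.20 | $67.90 | $961.35 | $1,935.75
8 | $1,935.75 | $46.46 | $939.91 | $1,042.30
9 | $1,042.30 | $25.02 | $918.47 | $148.85
10 | $148.85 | $3.57 | $152.42 | $0.00
Total interest: $196.56 + $175.11 + $153.67 + $132.23 + $110.79 + $89.34 + $67.90 + $46.46 + $25.02 + $3.57 = $1,000.65

$1,000.65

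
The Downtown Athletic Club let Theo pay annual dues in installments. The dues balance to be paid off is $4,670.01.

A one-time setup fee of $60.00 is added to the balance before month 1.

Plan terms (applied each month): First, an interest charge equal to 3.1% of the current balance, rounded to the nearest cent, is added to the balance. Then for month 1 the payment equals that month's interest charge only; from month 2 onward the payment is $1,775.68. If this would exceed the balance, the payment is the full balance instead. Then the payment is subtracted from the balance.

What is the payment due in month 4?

$1,465.47

# | Opening | Interest | Payment | End bal
1 | $4,730.01 | $146.63 | $146.63 | $4,730.01
2 | $4,730.01 | $146.63 | $1,775.68 | $3,100.96
3 | $3,100.96 | $96.13 | $1,775.68 | $1,421.41
4 | $1,421.41 | $44.06 | $1,465.47 | $0.00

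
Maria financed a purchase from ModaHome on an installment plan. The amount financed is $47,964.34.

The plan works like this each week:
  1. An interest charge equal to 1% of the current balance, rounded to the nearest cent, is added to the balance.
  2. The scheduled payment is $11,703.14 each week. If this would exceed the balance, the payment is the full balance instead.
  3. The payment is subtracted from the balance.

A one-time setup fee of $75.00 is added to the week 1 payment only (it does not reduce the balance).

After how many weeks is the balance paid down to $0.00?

Week 1: $47,964.34 +$479.64 interest = $48,443.98; pay $11,703.14 (+ $75.00 fee) → $36,740.84
Week 2: $36,740.84 +$367.41 interest = $37,108.25; pay $11,703.14 → $25,405.11
Week 3: $25,405.11 +$254.05 interest = $25,659.16; pay $11,703.14 → $13,956.02
Week 4: $13,956.02 +$139.56 interest = $14,095.58; pay $11,703.14 → $2,392.44
Week 5: $2,392.44 +$23.92 interest = $2,416.36; pay $2,416.36 → $0.00
Balance reaches $0.00 in week 5.

5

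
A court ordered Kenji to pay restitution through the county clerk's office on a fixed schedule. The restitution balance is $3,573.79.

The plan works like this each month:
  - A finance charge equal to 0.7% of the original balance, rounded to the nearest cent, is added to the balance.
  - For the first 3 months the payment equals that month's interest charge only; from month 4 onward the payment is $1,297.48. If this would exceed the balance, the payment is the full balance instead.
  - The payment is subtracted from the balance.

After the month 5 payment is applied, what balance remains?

Month 1: $3,573.79 +$25.02 interest = $3,598.81; pay $25.02 → $3,573.79
Month 2: $3,573.79 +$25.02 interest = $3,598.81; pay $25.02 → $3,573.79
Month 3: $3,573.79 +$25.02 interest = $3,598.81; pay $25.02 → $3,573.79
Month 4: $3,573.79 +$25.02 interest = $3,598.81; pay $1,297.48 → $2,301.33
Month 5: $2,301.33 +$25.02 interest = $2,326.35; pay $1,297.48 → $1,028.87

$1,028.87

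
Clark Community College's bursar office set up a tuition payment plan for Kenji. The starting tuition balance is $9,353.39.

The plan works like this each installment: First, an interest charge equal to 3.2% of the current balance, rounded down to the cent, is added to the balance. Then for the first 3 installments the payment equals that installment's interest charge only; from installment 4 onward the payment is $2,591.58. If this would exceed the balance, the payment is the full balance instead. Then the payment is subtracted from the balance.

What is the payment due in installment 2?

$299.30

Installment 1: $9,353.39 +$299.30 interest = $9,652.69; pay $299.30 → $9,353.39
Installment 2: $9,353.39 +$299.30 interest = $9,652.69; pay $299.30 → $9,353.39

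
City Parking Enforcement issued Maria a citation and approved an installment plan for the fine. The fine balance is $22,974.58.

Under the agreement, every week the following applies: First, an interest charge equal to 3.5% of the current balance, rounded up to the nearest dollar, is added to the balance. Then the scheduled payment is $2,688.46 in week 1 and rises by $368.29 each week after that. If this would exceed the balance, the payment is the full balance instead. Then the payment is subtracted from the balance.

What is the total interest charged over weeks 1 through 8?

Week 1: $22,974.58 +$805.00 interest = $23,779.58; pay $2,688.46 → $21,091.12
Week 2: $21,091.12 +$739.00 interest = $21,830.12; pay $3,056.75 → $18,773.37
Week 3: $18,773.37 +$658.00 interest = $19,431.37; pay $3,425.04 → $16,006.33
Week 4: $16,006.33 +$561.00 interest = $16,567.33; pay $3,793.33 → $12,774.00
Week 5: $12,774.00 +$448.00 interest = $13,222.00; pay $4,161.62 → $9,060.38
Week 6: $9,060.38 +$318.00 interest = $9,378.38; pay $4,529.91 → $4,848.47
Week 7: $4,848.47 +$170.00 interest = $5,018.47; pay $4,898.20 → $120.27
Week 8: $120.27 +$5.00 interest = $125.27; pay $125.27 → $0.00
Total interest: $805.00 + $739.00 + $658.00 + $561.00 + $448.00 + $318.00 + $170.00 + $5.00 = $3,704.00

$3,704.00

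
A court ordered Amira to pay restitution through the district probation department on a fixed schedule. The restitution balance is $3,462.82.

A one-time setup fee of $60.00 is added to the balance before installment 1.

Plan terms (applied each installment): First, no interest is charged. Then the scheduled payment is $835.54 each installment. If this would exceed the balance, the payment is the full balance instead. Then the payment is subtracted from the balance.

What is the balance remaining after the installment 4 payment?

Installment 1: $3,522.82 − $835.54 → $2,687.28
Installment 2: $2,687.28 − $835.54 → $1,851.74
Installment 3: $1,851.74 − $835.54 → $1,016.20
Installment 4: $1,016.20 − $835.54 → $180.66

$180.66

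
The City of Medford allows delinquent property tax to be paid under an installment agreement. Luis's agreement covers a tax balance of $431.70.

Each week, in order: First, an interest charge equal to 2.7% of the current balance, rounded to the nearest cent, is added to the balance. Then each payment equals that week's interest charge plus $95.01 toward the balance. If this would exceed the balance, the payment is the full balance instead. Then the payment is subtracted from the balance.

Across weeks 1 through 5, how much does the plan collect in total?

Week 1: $431.70 +$11.66 interest = $443.36; pay $106.67 → $336.69
Week 2: $336.69 +$9.09 interest = $345.78; pay $104.10 → $241.68
Week 3: $241.68 +$6.53 interest = $248.21; pay $101.54 → $146.67
Week 4: $146.67 +$3.96 interest = $150.63; pay $98.97 → $51.66
Week 5: $51.66 +$1.39 interest = $53.05; pay $53.05 → $0.00
Total paid: $464.33

$464.33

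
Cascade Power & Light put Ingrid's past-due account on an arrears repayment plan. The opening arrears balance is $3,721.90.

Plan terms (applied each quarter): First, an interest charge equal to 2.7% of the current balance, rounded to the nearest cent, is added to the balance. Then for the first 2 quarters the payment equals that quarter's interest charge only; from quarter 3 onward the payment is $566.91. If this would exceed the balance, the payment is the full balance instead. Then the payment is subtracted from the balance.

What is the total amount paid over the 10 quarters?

$4,354.49

# | Opening | Interest | Payment | End bal
1 | $3,721.90 | $100.49 | $100.49 | $3,721.90
2 | $3,721.90 | $100.49 | $100.49 | $3,721.90
3 | $3,721.90 | $100.49 | $566.91 | $3,255.48
4 | $3,255.48 | $87.90 | $566.91 | $2,776.47
5 | $2,776.47 | $74.96 | $566.91 | $2,284.52
6 | $2,284.52 | $61.68 | $566.91 | $1,779.29
7 | $1,779.29 | $48.04 | $566.91 | $1,260.42
8 | $1,260.42 | $34.03 | $566.91 | $727.54
9 | $727.54 | $19.64 | $566.91 | $180.27
10 | $180.27 | $4.87 | $185.14 | $0.00
Total paid: $4,354.49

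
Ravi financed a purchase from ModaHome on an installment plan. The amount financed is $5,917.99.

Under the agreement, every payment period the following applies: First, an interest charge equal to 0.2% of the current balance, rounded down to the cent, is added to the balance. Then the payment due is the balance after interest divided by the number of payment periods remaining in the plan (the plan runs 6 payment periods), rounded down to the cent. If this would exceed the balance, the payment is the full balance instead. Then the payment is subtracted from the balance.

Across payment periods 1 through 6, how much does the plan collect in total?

$5,959.53

Payment period 1: opening $5,917.99; interest $11.83 → $5,929.82; payment $988.30; balance $4,941.52
Payment period 2: opening $4,941.52; interest $9.88 → $4,951.40; payment $990.28; balance $3,961.12
Payment period 3: opening $3,961.12; interest $7.92 → $3,969.04; payment $992.26; balance $2,976.78
Payment period 4: opening $2,976.78; interest $5.95 → $2,982.73; payment $994.24; balance $1,988.49
Payment period 5: opening $1,988.49; interest $3.97 → $1,992.46; payment $996.23; balance $996.23
Payment period 6: opening $996.23; interest $1.99 → $998.22; payment $998.22; balance $0.00
Total paid: $5,959.53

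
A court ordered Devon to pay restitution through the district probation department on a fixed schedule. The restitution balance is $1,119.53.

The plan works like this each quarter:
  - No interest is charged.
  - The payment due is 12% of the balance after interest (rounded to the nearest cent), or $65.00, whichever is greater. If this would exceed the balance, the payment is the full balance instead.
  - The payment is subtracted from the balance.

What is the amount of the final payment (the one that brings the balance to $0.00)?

Quarter 1: $1,119.53 − $134.34 → $985.19
Quarter 2: $985.19 − $118.22 → $866.97
Quarter 3: $866.97 − $104.04 → $762.93
Quarter 4: $762.93 − $91.55 → $671.38
Quarter 5: $671.38 − $80.57 → $590.81
Quarter 6: $590.81 − $70.90 → $519.91
Quarter 7: $519.91 − $65.00 → $454.91
Quarter 8: $454.91 − $65.00 → $389.91
Quarter 9: $389.91 − $65.00 → $324.91
Quarter 10: $324.91 − $65.00 → $259.91
Quarter 11: $259.91 − $65.00 → $194.91
Quarter 12: $194.91 − $65.00 → $129.91
Quarter 13: $129.91 − $65.00 → $64.91
Quarter 14: $64.91 − $64.91 → $0.00

$64.91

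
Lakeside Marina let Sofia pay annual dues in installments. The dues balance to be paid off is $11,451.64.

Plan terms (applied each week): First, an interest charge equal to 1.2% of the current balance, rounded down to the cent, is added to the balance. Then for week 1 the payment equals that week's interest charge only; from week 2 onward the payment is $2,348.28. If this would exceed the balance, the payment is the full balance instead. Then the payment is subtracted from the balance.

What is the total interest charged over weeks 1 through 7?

$557.51

# | Opening | Interest | Payment | End bal
1 | $11,451.64 | $137.41 | $137.41 | $11,451.64
2 | $11,451.64 | $137.41 | $2,348.28 | $9,240.77
3 | $9,240.77 | $110.88 | $2,348.28 | $7,003.37
4 | $7,003.37 | $84.04 | $2,348.28 | $4,739.13
5 | $4,739.13 | $56.86 | $2,348.28 | $2,447.71
6 | $2,447.71 | $29.37 | $2,348.28 | $128.80
7 | $128.80 | $1.54 | $130.34 | $0.00
Total interest: $137.41 + $137.41 + $110.88 + $84.04 + $56.86 + $29.37 + $1.54 = $557.51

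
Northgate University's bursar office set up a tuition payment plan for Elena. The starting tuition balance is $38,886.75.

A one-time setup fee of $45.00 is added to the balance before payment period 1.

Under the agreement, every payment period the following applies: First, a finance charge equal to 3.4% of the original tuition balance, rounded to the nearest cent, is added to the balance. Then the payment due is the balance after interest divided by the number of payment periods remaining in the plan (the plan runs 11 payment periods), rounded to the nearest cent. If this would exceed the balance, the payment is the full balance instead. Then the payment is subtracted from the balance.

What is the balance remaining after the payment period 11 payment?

# | Opening | Interest | Payment | End bal
1 | $38,931.75 | $1,322.15 | $3,659.45 | $36,594.45
2 | $36,594.45 | $1,322.15 | $3,791.66 | $34,124.94
3 | $34,124.94 | $1,322.15 | $3,938.57 | $31,508.52
4 | $31,508.52 | $1,322.15 | $4,103.83 | $28,726.84
5 | $28,726.84 | $1,322.15 | $4,292.71 | $25,756.28
6 | $25,756.28 | $1,322.15 | $4,513.07 | $22,565.36
7 | $22,565.36 | $1,322.15 | $4,777.50 | $19,110.01
8 | $19,110.01 | $1,322.15 | $5,108.04 | $15,324.12
9 | $15,324.12 | $1,322.15 | $5,548.76 | $11,097.51
10 | $11,097.51 | $1,322.15 | $6,209.83 | $6,209.83
11 | $6,209.83 | $1,322.15 | $7,531.98 | $0.00

$0.00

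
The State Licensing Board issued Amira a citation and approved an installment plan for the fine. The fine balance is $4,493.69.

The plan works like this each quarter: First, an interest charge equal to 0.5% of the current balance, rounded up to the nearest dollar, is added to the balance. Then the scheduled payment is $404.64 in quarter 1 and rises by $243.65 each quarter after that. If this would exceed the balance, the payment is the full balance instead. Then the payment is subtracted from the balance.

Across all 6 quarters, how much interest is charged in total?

$85.00

Quarter 1: opening $4,493.69; interest $23.00 → $4,516.69; payment $404.64; balance $4,112.05
Quarter 2: opening $4,112.05; interest $21.00 → $4,133.05; payment $648.29; balance $3,484.76
Quarter 3: opening $3,484.76; interest $18.00 → $3,502.76; payment $891.94; balance $2,610.82
Quarter 4: opening $2,610.82; interest $14.00 → $2,624.82; payment $1,135.59; balance $1,489.23
Quarter 5: opening $1,489.23; interest $8.00 → $1,497.23; payment $1,379.24; balance $117.99
Quarter 6: opening $117.99; interest $1.00 → $118.99; payment $118.99; balance $0.00
Total interest: $23.00 + $21.00 + $18.00 + $14.00 + $8.00 + $1.00 = $85.00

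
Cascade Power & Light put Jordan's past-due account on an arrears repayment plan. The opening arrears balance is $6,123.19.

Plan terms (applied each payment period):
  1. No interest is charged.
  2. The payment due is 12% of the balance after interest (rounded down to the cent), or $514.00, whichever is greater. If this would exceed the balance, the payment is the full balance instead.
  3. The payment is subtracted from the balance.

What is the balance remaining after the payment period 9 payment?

# | Opening | Payment | End bal
1 | $6,123.19 | $734.78 | $5,388.41
2 | $5,388.41 | $646.60 | $4,741.81
3 | $4,741.81 | $569.01 | $4,172.80
4 | $4,172.80 | $514.00 | $3,658.80
5 | $3,658.80 | $514.00 | $3,144.80
6 | $3,144.80 | $514.00 | $2,630.80
7 | $2,630.80 | $514.00 | $2,116.80
8 | $2,116.80 | $514.00 | $1,602.80
9 | $1,602.80 | $514.00 | $1,088.80

$1,088.80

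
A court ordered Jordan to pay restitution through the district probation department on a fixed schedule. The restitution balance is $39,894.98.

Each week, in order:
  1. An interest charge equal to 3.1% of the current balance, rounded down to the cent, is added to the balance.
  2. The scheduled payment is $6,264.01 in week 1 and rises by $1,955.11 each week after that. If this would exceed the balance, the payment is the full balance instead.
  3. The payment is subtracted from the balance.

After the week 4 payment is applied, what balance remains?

# | Opening | Interest | Payment | End bal
1 | $39,894.98 | $1,236.74 | $6,264.01 | $34,867.71
2 | $34,867.71 | $1,080.89 | $8,219.12 | $27,729.48
3 | $27,729.48 | $859.61 | $10,174.23 | $18,414.86
4 | $18,414.86 | $570.86 | $12,129.34 | $6,856.38

$6,856.38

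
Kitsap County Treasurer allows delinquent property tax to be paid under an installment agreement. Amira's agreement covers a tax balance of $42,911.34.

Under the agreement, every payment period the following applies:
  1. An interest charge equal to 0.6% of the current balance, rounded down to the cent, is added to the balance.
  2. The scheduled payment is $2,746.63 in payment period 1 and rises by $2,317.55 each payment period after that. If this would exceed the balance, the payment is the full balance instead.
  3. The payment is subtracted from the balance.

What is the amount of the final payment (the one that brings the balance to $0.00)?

$7,042.29

Payment period 1: opening $42,911.34; interest $257.46 → $43,168.80; payment $2,746.63; balance $40,422.17
Payment period 2: opening $40,422.17; interest $242.53 → $40,664.70; payment $5,064.18; balance $35,600.52
Payment period 3: opening $35,600.52; interest $213.60 → $35,814.12; payment $7,381.73; balance $28,432.39
Payment period 4: opening $28,432.39; interest $170.59 → $28,602.98; payment $9,699.28; balance $18,903.70
Payment period 5: opening $18,903.70; interest $113.42 → $19,017.12; payment $12,016.83; balance $7,000.29
Payment period 6: opening $7,000.29; interest $42.00 → $7,042.29; payment $7,042.29; balance $0.00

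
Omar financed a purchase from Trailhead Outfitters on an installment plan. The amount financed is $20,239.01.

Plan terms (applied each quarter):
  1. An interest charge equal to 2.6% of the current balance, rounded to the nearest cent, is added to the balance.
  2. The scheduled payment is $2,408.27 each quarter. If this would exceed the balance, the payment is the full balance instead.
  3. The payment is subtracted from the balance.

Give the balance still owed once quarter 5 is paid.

# | Opening | Interest | Payment | End bal
1 | $20,239.01 | $526.21 | $2,408.27 | $18,356.95
2 | $18,356.95 | $477.28 | $2,408.27 | $16,425.96
3 | $16,425.96 | $427.07 | $2,408.27 | $14,444.76
4 | $14,444.76 | $375.56 | $2,408.27 | $12,412.05
5 | $12,412.05 | $322.71 | $2,408.27 | $10,326.49

$10,326.49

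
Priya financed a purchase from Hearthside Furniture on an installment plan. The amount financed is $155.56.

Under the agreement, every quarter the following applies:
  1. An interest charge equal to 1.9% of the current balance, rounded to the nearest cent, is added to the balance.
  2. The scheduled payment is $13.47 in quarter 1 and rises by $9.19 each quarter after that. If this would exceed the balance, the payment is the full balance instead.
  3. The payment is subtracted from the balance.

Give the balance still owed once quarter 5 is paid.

$7.30

# | Opening | Interest | Payment | End bal
1 | $155.56 | $2.96 | $13.47 | $145.05
2 | $145.05 | $2.76 | $22.66 | $125.15
3 | $125.15 | $2.38 | $31.85 | $95.68
4 | $95.68 | $1.82 | $41.04 | $56.46
5 | $56.46 | $1.07 | $50.23 | $7.30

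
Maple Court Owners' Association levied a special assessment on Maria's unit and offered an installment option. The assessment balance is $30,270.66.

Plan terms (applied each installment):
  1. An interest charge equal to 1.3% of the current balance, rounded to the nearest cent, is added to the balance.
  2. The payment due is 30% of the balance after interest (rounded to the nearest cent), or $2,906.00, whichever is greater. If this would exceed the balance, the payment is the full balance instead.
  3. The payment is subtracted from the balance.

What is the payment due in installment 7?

Installment 1: $30,270.66 +$393.52 interest = $30,664.18; pay $9,199.25 → $21,464.93
Installment 2: $21,464.93 +$279.04 interest = $21,743.97; pay $6,523.19 → $15,220.78
Installment 3: $15,220.78 +$197.87 interest = $15,418.65; pay $4,625.60 → $10,793.05
Installment 4: $10,793.05 +$140.31 interest = $10,933.36; pay $3,280.01 → $7,653.35
Installment 5: $7,653.35 +$99.49 interest = $7,752.84; pay $2,906.00 → $4,846.84
Installment 6: $4,846.84 +$63.01 interest = $4,909.85; pay $2,906.00 → $2,003.85
Installment 7: $2,003.85 +$26.05 interest = $2,029.90; pay $2,029.90 → $0.00

$2,029.90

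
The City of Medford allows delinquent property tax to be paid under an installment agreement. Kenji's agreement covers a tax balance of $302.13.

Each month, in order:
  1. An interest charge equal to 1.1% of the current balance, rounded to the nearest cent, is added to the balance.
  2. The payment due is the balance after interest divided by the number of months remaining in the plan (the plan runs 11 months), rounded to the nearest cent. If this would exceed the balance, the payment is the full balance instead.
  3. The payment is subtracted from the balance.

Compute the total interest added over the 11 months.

Month 1: $302.13 +$3.32 interest = $305.45; pay $27.77 → $277.68
Month 2: $277.68 +$3.05 interest = $280.73; pay $28.07 → $252.66
Month 3: $252.66 +$2.78 interest = $255.44; pay $28.38 → $227.06
Month 4: $227.06 +$2.50 interest = $229.56; pay $28.70 → $200.86
Month 5: $200.86 +$2.21 interest = $203.07; pay $29.01 → $174.06
Month 6: $174.06 +$1.91 interest = $175.97; pay $29.33 → $146.64
Month 7: $146.64 +$1.61 interest = $148.25; pay $29.65 → $118.60
Month 8: $118.60 +$1.30 interest = $119.90; pay $29.98 → $89.92
Month 9: $89.92 +$0.99 interest = $90.91; pay $30.30 → $60.61
Month 10: $60.61 +$0.67 interest = $61.28; pay $30.64 → $30.64
Month 11: $30.64 +$0.34 interest = $30.98; pay $30.98 → $0.00
Total interest: $3.32 + $3.05 + $2.78 + $2.50 + $2.21 + $1.91 + $1.61 + $1.30 + $0.99 + $0.67 + $0.34 = $20.68

$20.68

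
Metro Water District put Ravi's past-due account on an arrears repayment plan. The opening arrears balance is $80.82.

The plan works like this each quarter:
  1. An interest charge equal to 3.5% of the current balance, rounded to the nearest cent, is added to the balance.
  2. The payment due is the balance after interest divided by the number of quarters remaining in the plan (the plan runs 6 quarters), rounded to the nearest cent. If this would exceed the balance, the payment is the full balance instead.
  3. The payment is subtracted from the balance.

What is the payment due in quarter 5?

Quarter 1: $80.82 +$2.83 interest = $83.65; pay $13.94 → $69.71
Quarter 2: $69.71 +$2.44 interest = $72.15; pay $14.43 → $57.72
Quarter 3: $57.72 +$2.02 interest = $59.74; pay $14.94 → $44.80
Quarter 4: $44.80 +$1.57 interest = $46.37; pay $15.46 → $30.91
Quarter 5: $30.91 +$1.08 interest = $31.99; pay $16.00 → $15.99

$16.00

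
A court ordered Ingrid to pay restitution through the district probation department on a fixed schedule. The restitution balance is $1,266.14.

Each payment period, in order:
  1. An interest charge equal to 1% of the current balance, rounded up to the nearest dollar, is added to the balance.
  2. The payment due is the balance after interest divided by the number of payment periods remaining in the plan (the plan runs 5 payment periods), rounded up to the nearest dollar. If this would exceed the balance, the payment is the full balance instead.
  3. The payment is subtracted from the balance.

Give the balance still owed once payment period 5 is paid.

Payment period 1: opening $1,266.14; interest $13.00 → $1,279.14; payment $256.00; balance $1,023.14
Payment period 2: opening $1,023.14; interest $11.00 → $1,034.14; payment $259.00; balance $775.14
Payment period 3: opening $775.14; interest $8.00 → $783.14; payment $262.00; balance $521.14
Payment period 4: opening $521.14; interest $6.00 → $527.14; payment $264.00; balance $263.14
Payment period 5: opening $263.14; interest $3.00 → $266.14; payment $266.14; balance $0.00

$0.00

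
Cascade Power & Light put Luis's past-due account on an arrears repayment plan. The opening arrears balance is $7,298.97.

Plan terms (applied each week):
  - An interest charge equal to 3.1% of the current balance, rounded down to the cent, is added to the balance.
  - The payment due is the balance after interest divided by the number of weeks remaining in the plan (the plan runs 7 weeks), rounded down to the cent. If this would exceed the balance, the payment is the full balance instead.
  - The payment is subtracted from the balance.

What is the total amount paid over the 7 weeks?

Week 1: opening $7,298.97; interest $226.26 → $7,525.23; payment $1,075.03; balance $6,450.20
Week 2: opening $6,450.20; interest $199.95 → $6,650.15; payment $1,108.35; balance $5,541.80
Week 3: opening $5,541.80; interest $171.79 → $5,713.59; payment $1,142.71; balance $4,570.88
Week 4: opening $4,570.88; interest $141.69 → $4,712.57; payment $1,178.14; balance $3,534.43
Week 5: opening $3,534.43; interest $109.56 → $3,643.99; payment $1,214.66; balance $2,429.33
Week 6: opening $2,429.33; interest $75.30 → $2,504.63; payment $1,252.31; balance $1,252.32
Week 7: opening $1,252.32; interest $38.82 → $1,291.14; payment $1,291.14; balance $0.00
Total paid: $8,262.34

$8,262.34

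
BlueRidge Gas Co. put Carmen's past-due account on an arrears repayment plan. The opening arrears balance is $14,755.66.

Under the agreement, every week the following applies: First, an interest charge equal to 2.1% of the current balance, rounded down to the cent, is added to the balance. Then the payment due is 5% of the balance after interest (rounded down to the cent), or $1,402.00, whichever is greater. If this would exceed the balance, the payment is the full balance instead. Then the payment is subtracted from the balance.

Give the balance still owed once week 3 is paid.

Week 1: opening $14,755.66; interest $309.86 → $15,065.52; payment $1,402.00; balance $13,663.52
Week 2: opening $13,663.52; interest $286.93 → $13,950.45; payment $1,402.00; balance $12,548.45
Week 3: opening $12,548.45; interest $263.51 → $12,811.96; payment $1,402.00; balance $11,409.96

$11,409.96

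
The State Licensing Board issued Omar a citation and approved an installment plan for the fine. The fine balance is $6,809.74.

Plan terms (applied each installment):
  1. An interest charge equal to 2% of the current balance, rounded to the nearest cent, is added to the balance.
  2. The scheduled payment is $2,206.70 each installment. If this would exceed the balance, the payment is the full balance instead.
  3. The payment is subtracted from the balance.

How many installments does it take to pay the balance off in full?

4

Installment 1: opening $6,809.74; interest $136.19 → $6,945.93; payment $2,206.70; balance $4,739.23
Installment 2: opening $4,739.23; interest $94.78 → $4,834.01; payment $2,206.70; balance $2,627.31
Installment 3: opening $2,627.31; interest $52.55 → $2,679.86; payment $2,206.70; balance $473.16
Installment 4: opening $473.16; interest $9.46 → $482.62; payment $482.62; balance $0.00
Balance reaches $0.00 in installment 4.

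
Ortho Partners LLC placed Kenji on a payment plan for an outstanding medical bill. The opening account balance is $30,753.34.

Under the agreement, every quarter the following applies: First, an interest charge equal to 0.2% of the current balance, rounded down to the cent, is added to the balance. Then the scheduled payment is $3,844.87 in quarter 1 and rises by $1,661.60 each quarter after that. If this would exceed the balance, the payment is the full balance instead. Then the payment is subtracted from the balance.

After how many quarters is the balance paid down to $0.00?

# | Opening | Interest | Payment | End bal
1 | $30,753.34 | $61.50 | $3,844.87 | $26,969.97
2 | $26,969.97 | $53.93 | $5,506.47 | $21,517.43
3 | $21,517.43 | $43.03 | $7,168.07 | $14,392.39
4 | $14,392.39 | $28.78 | $8,829.67 | $5,591.50
5 | $5,591.50 | $11.18 | $5,602.68 | $0.00
Balance reaches $0.00 in quarter 5.

5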